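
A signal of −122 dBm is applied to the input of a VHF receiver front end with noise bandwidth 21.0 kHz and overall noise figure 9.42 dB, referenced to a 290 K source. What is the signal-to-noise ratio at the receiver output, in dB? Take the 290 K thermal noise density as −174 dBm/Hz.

Noise floor: N = −174 + 10 log₁₀(B) + NF
10 log₁₀(2.10×10⁴) = 43.22 dB
N = −174 + 43.22 + 9.42 = −121.36 dBm
SNR = P_sig − N = −122 − (−121.36) = −0.64 dB → −0.6 dB

−0.6 dB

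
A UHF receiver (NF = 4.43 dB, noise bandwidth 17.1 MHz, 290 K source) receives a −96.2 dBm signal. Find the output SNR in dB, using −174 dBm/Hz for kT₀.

1.0 dB

Noise floor: N = −174 + 10 log₁₀(B) + NF
10 log₁₀(1.71×10⁷) = 72.33 dB
N = −174 + 72.33 + 4.43 = −97.24 dBm
SNR = P_sig − N = −96.2 − (−97.24) = 1.04 dB → 1.0 dB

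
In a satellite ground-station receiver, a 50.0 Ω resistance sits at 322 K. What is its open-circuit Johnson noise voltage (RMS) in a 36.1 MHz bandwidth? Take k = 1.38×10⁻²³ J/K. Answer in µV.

5.66 µV

V_n = √(4kTRB)
4kTRB = 4 × 1.38×10⁻²³ × 322 × 5.00×10¹ × 3.61×10⁷ = 3.21×10⁻¹¹ V²
V_n = √(3.21×10⁻¹¹) = 5.66×10⁻⁶ V = 5.66 µV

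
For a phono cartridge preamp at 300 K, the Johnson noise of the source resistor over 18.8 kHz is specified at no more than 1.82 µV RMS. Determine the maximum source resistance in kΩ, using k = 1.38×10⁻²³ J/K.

Johnson–Nyquist: V_n = √(4kTRB) ⇒ R = V_n² / (4kTB)
4kTB = 4 × 1.38×10⁻²³ × 300 × 1.88×10⁴ = 3.11×10⁻¹⁶
R = (1.82×10⁻⁶)² / 3.11×10⁻¹⁶ = 1.06×10⁴ Ω = 10.6 kΩ

10.6 kΩ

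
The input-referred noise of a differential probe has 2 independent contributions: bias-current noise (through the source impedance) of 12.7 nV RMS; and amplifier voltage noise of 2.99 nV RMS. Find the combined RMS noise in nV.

Uncorrelated sources add in power (mean-square): V_tot = √(ΣV_i²)
V_tot = √[(1.27×10⁻⁸)² + (2.99×10⁻⁹)²] = 1.30×10⁻⁸ V = 13.0 nV

13.0 nV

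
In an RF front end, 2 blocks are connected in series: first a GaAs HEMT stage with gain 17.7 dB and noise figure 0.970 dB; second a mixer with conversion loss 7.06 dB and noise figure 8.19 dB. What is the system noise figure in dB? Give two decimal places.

Convert to linear (a loss of L dB is a gain of −L dB): F_i = 10^(NF_i/10), G_i = 10^(G_i,dB/10)
  Stage 1: F_1 = 10^(0.970/10) = 1.250, G_1 = 10^(17.7/10) = 58.88
  Stage 2: F_2 = 10^(8.19/10) = 6.592, G_2 = 10^(−7.06/10) = 0.1968
Friis cascade:
  F = 1.250 + (6.592 − 1)/58.88 = 1.345
NF = 10 log₁₀(1.345) = 1.29 dB

1.29 dB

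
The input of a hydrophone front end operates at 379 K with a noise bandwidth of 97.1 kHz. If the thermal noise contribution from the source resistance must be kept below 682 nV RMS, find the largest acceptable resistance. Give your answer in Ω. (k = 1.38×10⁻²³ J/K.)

Johnson–Nyquist: V_n = √(4kTRB) ⇒ R = V_n² / (4kTB)
4kTB = 4 × 1.38×10⁻²³ × 379 × 9.71×10⁴ = 2.03×10⁻¹⁵
R = (6.82×10⁻⁷)² / 2.03×10⁻¹⁵ = 2.29×10² Ω = 229 Ω

229 Ω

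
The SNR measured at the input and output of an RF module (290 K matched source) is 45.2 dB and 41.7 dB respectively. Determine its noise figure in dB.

3.5 dB

NF (dB) = SNR_in(dB) − SNR_out(dB) when the source is at T₀
NF = 45.2 − 41.7 = 3.5 dB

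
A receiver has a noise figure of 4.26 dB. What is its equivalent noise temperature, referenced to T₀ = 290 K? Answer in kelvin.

483 K

F = 10^(4.26/10) = 2.66686
T_e = (F − 1)·T₀ = (2.66686 − 1) × 290 = 483 K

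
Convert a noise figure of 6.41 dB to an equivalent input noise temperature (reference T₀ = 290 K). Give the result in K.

979 K

F = 10^(6.41/10) = 4.37522
T_e = (F − 1)·T₀ = (4.37522 − 1) × 290 = 979 K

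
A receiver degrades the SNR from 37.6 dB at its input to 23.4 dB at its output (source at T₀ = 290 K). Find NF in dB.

14.2 dB

NF (dB) = SNR_in(dB) − SNR_out(dB) when the source is at T₀
NF = 37.6 − 23.4 = 14.2 dB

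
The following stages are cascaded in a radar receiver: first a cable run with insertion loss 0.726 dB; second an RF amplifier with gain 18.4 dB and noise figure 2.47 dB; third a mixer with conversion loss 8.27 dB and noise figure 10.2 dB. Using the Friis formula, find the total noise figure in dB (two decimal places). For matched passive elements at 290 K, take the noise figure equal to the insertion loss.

Convert to linear (a loss of L dB is a gain of −L dB): F_i = 10^(NF_i/10), G_i = 10^(G_i,dB/10)
  Stage 1: F_1 = 10^(0.726/10) = 1.182, G_1 = 10^(−0.726/10) = 0.8461
  Stage 2: F_2 = 10^(2.47/10) = 1.766, G_2 = 10^(18.4/10) = 69.18
  Stage 3: F_3 = 10^(10.2/10) = 10.47, G_3 = 10^(−8.27/10) = 0.1489
Friis cascade:
  F = 1.182 + (1.766 − 1)/0.8461 + (10.47 − 1)/58.53 = 2.249
NF = 10 log₁₀(2.249) = 3.52 dB

3.52 dB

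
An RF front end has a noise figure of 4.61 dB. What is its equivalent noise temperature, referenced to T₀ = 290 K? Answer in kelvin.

F = 10^(4.61/10) = 2.89068
T_e = (F − 1)·T₀ = (2.89068 − 1) × 290 = 548 K

548 K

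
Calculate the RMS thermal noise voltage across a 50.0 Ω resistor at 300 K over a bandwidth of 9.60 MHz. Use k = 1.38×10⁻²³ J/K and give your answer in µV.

V_n = √(4kTRB)
4kTRB = 4 × 1.38×10⁻²³ × 300 × 5.00×10¹ × 9.60×10⁶ = 7.95×10⁻¹² V²
V_n = √(7.95×10⁻¹²) = 2.82×10⁻⁶ V = 2.82 µV

2.82 µV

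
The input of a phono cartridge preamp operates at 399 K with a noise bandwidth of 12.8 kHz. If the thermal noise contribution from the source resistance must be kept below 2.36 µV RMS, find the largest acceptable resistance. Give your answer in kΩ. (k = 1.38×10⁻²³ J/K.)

19.8 kΩ

Johnson–Nyquist: V_n = √(4kTRB) ⇒ R = V_n² / (4kTB)
4kTB = 4 × 1.38×10⁻²³ × 399 × 1.28×10⁴ = 2.82×10⁻¹⁶
R = (2.36×10⁻⁶)² / 2.82×10⁻¹⁶ = 1.98×10⁴ Ω = 19.8 kΩ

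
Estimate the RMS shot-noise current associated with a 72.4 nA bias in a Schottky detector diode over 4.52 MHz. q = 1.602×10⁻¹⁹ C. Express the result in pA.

I_n = √(2qI·B)
2qI·B = 2 × 1.602×10⁻¹⁹ × 7.24×10⁻⁸ × 4.52×10⁶ = 1.05×10⁻¹⁹ A²
I_n = √(1.05×10⁻¹⁹) = 3.24×10⁻¹⁰ A = 324 pA

324 pA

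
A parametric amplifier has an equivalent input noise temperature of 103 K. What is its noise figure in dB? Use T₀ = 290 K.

F = 1 + T_e/T₀ = 1 + 103/290 = 1.35517
NF = 10 log₁₀(1.35517) = 1.32 dB

1.32 dB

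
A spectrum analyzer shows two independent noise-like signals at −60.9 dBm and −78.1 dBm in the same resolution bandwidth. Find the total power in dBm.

Convert to linear, add, convert back:
P₁ = 8.13×10⁻¹⁰ W, P₂ = 1.55×10⁻¹¹ W
P_tot = 8.28×10⁻¹⁰ W → 10 log₁₀(P_tot / 10⁻³) = −60.8 dBm

−60.8 dBm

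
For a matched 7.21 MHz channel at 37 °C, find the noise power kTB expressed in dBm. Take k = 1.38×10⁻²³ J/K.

−105.1 dBm

T = 37 °C + 273.15 = 310.15 K
P_n = kTB = 1.38×10⁻²³ × 310.15 × 7.21×10⁶ = 3.09×10⁻¹⁴ W
In dBm: 10 log₁₀(3.09×10⁻¹⁴ / 10⁻³) = −105.1 dBm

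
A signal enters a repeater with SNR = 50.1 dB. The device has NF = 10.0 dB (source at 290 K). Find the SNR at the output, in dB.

40.1 dB

By definition F = SNR_in/SNR_out, so in dB: SNR_out = SNR_in − NF
SNR_out = 50.1 − 10.0 = 40.1 dB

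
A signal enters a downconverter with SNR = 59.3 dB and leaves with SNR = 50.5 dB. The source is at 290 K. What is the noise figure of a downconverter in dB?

8.8 dB

NF (dB) = SNR_in(dB) − SNR_out(dB) when the source is at T₀
NF = 59.3 − 50.5 = 8.8 dB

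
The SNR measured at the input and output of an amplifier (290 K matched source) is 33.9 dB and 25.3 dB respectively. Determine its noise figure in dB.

NF (dB) = SNR_in(dB) − SNR_out(dB) when the source is at T₀
NF = 33.9 − 25.3 = 8.6 dB

8.6 dB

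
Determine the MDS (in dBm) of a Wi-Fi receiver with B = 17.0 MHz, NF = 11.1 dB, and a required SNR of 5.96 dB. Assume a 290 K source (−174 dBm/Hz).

−84.6 dBm

Sensitivity = −174 + 10 log₁₀(B) + NF + SNR_min
= −174 + 72.3 + 11.1 + 5.96
= −84.64 dBm → −84.6 dBm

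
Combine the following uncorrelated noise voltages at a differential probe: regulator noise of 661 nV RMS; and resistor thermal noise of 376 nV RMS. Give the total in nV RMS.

Uncorrelated sources add in power (mean-square): V_tot = √(ΣV_i²)
V_tot = √[(6.61×10⁻⁷)² + (3.76×10⁻⁷)²] = 7.60×10⁻⁷ V = 760 nV

760 nV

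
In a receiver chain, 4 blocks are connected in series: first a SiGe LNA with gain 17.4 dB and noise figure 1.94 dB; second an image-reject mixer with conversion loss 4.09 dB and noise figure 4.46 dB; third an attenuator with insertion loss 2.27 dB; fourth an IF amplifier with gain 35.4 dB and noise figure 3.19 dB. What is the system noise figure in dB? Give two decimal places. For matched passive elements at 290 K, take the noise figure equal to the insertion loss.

2.34 dB

Convert to linear (a loss of L dB is a gain of −L dB): F_i = 10^(NF_i/10), G_i = 10^(G_i,dB/10)
  Stage 1: F_1 = 10^(1.94/10) = 1.563, G_1 = 10^(17.4/10) = 54.95
  Stage 2: F_2 = 10^(4.46/10) = 2.793, G_2 = 10^(−4.09/10) = 0.3899
  Stage 3: F_3 = 10^(2.27/10) = 1.687, G_3 = 10^(−2.27/10) = 0.5929
  Stage 4: F_4 = 10^(3.19/10) = 2.084, G_4 = 10^(35.4/10) = 3467
Friis cascade:
  F = 1.563 + (2.793 − 1)/54.95 + (1.687 − 1)/21.43 + (2.084 − 1)/12.71 = 1.713
NF = 10 log₁₀(1.713) = 2.34 dB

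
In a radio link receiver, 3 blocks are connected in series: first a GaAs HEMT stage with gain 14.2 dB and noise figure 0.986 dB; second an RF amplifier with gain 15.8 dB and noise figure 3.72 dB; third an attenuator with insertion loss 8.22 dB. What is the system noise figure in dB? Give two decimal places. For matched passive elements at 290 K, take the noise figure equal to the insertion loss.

Convert to linear (a loss of L dB is a gain of −L dB): F_i = 10^(NF_i/10), G_i = 10^(G_i,dB/10)
  Stage 1: F_1 = 10^(0.986/10) = 1.255, G_1 = 10^(14.2/10) = 26.30
  Stage 2: F_2 = 10^(3.72/10) = 2.355, G_2 = 10^(15.8/10) = 38.02
  Stage 3: F_3 = 10^(8.22/10) = 6.637, G_3 = 10^(−8.22/10) = 0.1507
Friis cascade:
  F = 1.255 + (2.355 − 1)/26.30 + (6.637 − 1)/1000 = 1.312
NF = 10 log₁₀(1.312) = 1.18 dB

1.18 dB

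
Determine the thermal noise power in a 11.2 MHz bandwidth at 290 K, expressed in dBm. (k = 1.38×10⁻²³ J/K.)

−103.5 dBm

P_n = kTB = 1.38×10⁻²³ × 290 × 1.12×10⁷ = 4.48×10⁻¹⁴ W
In dBm: 10 log₁₀(4.48×10⁻¹⁴ / 10⁻³) = −103.5 dBm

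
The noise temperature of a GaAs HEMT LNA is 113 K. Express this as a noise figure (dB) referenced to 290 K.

1.43 dB

F = 1 + T_e/T₀ = 1 + 113/290 = 1.38966
NF = 10 log₁₀(1.38966) = 1.43 dB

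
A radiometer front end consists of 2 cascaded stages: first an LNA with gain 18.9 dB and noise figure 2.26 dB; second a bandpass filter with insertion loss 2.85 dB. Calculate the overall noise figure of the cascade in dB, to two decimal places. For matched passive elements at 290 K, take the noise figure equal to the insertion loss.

Convert to linear (a loss of L dB is a gain of −L dB): F_i = 10^(NF_i/10), G_i = 10^(G_i,dB/10)
  Stage 1: F_1 = 10^(2.26/10) = 1.683, G_1 = 10^(18.9/10) = 77.62
  Stage 2: F_2 = 10^(2.85/10) = 1.928, G_2 = 10^(−2.85/10) = 0.5188
Friis cascade:
  F = 1.683 + (1.928 − 1)/77.62 = 1.695
NF = 10 log₁₀(1.695) = 2.29 dB

2.29 dB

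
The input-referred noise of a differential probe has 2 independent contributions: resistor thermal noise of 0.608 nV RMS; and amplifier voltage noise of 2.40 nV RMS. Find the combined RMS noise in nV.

2.48 nV

Uncorrelated sources add in power (mean-square): V_tot = √(ΣV_i²)
V_tot = √[(6.08×10⁻¹⁰)² + (2.40×10⁻⁹)²] = 2.48×10⁻⁹ V = 2.48 nV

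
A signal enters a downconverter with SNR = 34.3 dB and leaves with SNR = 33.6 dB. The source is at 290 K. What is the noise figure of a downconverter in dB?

0.7 dB

NF (dB) = SNR_in(dB) − SNR_out(dB) when the source is at T₀
NF = 34.3 − 33.6 = 0.7 dB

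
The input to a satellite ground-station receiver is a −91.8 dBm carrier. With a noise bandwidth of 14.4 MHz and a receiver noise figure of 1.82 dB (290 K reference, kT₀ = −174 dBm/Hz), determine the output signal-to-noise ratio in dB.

8.8 dB

Noise floor: N = −174 + 10 log₁₀(B) + NF
10 log₁₀(1.44×10⁷) = 71.58 dB
N = −174 + 71.58 + 1.82 = −100.60 dBm
SNR = P_sig − N = −91.8 − (−100.60) = 8.80 dB → 8.8 dB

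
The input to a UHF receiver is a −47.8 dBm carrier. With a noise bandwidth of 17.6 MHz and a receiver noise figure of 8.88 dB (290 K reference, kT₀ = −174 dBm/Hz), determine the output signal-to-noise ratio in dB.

44.9 dB

Noise floor: N = −174 + 10 log₁₀(B) + NF
10 log₁₀(1.76×10⁷) = 72.46 dB
N = −174 + 72.46 + 8.88 = −92.66 dBm
SNR = P_sig − N = −47.8 − (−92.66) = 44.86 dB → 44.9 dB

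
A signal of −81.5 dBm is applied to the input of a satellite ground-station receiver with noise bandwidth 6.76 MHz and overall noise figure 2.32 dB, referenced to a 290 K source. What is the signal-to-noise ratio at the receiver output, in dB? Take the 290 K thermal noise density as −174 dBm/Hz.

Noise floor: N = −174 + 10 log₁₀(B) + NF
10 log₁₀(6.76×10⁶) = 68.3 dB
N = −174 + 68.3 + 2.32 = −103.38 dBm
SNR = P_sig − N = −81.5 − (−103.38) = 21.88 dB → 21.9 dB

21.9 dB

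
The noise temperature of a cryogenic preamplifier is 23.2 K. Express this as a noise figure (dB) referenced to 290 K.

0.334 dB

F = 1 + T_e/T₀ = 1 + 23.2/290 = 1.08
NF = 10 log₁₀(1.08) = 0.334 dB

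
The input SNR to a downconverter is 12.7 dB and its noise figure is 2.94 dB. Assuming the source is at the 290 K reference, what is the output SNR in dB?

By definition F = SNR_in/SNR_out, so in dB: SNR_out = SNR_in − NF
SNR_out = 12.7 − 2.94 = 9.76 dB

9.76 dB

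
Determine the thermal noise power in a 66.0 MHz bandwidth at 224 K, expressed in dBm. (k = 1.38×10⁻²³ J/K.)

P_n = kTB = 1.38×10⁻²³ × 224 × 6.60×10⁷ = 2.04×10⁻¹³ W
In dBm: 10 log₁₀(2.04×10⁻¹³ / 10⁻³) = −96.9 dBm

−96.9 dBm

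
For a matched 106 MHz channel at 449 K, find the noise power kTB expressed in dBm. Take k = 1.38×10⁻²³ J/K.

−91.8 dBm

P_n = kTB = 1.38×10⁻²³ × 449 × 1.06×10⁸ = 6.57×10⁻¹³ W
In dBm: 10 log₁₀(6.57×10⁻¹³ / 10⁻³) = −91.8 dBm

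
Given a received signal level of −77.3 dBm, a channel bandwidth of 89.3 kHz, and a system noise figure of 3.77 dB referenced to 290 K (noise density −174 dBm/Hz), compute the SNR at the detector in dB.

43.4 dB

Noise floor: N = −174 + 10 log₁₀(B) + NF
10 log₁₀(8.93×10⁴) = 49.51 dB
N = −174 + 49.51 + 3.77 = −120.72 dBm
SNR = P_sig − N = −77.3 − (−120.72) = 43.42 dB → 43.4 dB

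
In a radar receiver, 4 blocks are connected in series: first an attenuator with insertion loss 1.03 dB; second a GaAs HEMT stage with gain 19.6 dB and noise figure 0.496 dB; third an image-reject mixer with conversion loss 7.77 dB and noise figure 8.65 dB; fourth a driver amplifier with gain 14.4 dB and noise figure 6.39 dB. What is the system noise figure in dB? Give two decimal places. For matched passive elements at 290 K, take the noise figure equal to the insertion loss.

Convert to linear (a loss of L dB is a gain of −L dB): F_i = 10^(NF_i/10), G_i = 10^(G_i,dB/10)
  Stage 1: F_1 = 10^(1.03/10) = 1.268, G_1 = 10^(−1.03/10) = 0.7889
  Stage 2: F_2 = 10^(0.496/10) = 1.121, G_2 = 10^(19.6/10) = 91.20
  Stage 3: F_3 = 10^(8.65/10) = 7.328, G_3 = 10^(−7.77/10) = 0.1671
  Stage 4: F_4 = 10^(6.39/10) = 4.355, G_4 = 10^(14.4/10) = 27.54
Friis cascade:
  F = 1.268 + (1.121 − 1)/0.7889 + (7.328 − 1)/71.94 + (4.355 − 1)/12.02 = 1.788
NF = 10 log₁₀(1.788) = 2.52 dB

2.52 dB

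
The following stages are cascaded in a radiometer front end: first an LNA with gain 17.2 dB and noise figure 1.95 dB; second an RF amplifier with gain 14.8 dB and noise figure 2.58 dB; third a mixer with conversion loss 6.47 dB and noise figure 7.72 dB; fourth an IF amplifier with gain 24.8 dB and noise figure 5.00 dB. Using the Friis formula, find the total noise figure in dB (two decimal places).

Convert to linear (a loss of L dB is a gain of −L dB): F_i = 10^(NF_i/10), G_i = 10^(G_i,dB/10)
  Stage 1: F_1 = 10^(1.95/10) = 1.567, G_1 = 10^(17.2/10) = 52.48
  Stage 2: F_2 = 10^(2.58/10) = 1.811, G_2 = 10^(14.8/10) = 30.20
  Stage 3: F_3 = 10^(7.72/10) = 5.916, G_3 = 10^(−6.47/10) = 0.2254
  Stage 4: F_4 = 10^(5.00/10) = 3.162, G_4 = 10^(24.8/10) = 302.0
Friis cascade:
  F = 1.567 + (1.811 − 1)/52.48 + (5.916 − 1)/1585 + (3.162 − 1)/357.3 = 1.591
NF = 10 log₁₀(1.591) = 2.02 dB

2.02 dB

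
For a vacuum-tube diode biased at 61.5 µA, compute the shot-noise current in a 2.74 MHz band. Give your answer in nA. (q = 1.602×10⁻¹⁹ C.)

I_n = √(2qI·B)
2qI·B = 2 × 1.602×10⁻¹⁹ × 6.15×10⁻⁵ × 2.74×10⁶ = 5.40×10⁻¹⁷ A²
I_n = √(5.40×10⁻¹⁷) = 7.35×10⁻⁹ A = 7.35 nA

7.35 nA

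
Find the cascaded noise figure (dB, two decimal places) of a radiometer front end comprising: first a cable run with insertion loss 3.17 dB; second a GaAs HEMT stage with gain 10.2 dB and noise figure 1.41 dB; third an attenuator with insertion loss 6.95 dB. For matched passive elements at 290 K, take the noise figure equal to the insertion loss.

Convert to linear (a loss of L dB is a gain of −L dB): F_i = 10^(NF_i/10), G_i = 10^(G_i,dB/10)
  Stage 1: F_1 = 10^(3.17/10) = 2.075, G_1 = 10^(−3.17/10) = 0.4819
  Stage 2: F_2 = 10^(1.41/10) = 1.384, G_2 = 10^(10.2/10) = 10.47
  Stage 3: F_3 = 10^(6.95/10) = 4.955, G_3 = 10^(−6.95/10) = 0.2018
Friis cascade:
  F = 2.075 + (1.384 − 1)/0.4819 + (4.955 − 1)/5.047 = 3.654
NF = 10 log₁₀(3.654) = 5.63 dB

5.63 dB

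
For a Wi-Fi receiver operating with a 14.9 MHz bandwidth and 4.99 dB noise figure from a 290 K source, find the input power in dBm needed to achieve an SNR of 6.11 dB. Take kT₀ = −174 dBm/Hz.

Sensitivity = −174 + 10 log₁₀(B) + NF + SNR_min
= −174 + 71.73 + 4.99 + 6.11
= −91.17 dBm → −91.2 dBm

−91.2 dBm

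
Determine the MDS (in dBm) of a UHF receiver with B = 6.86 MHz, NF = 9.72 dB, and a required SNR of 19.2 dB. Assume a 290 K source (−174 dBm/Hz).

−76.7 dBm

Sensitivity = −174 + 10 log₁₀(B) + NF + SNR_min
= −174 + 68.36 + 9.72 + 19.2
= −76.72 dBm → −76.7 dBm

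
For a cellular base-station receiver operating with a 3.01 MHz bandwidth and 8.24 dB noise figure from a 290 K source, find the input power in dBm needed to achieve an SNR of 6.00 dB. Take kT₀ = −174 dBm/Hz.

−95.0 dBm

Sensitivity = −174 + 10 log₁₀(B) + NF + SNR_min
= −174 + 64.79 + 8.24 + 6.00
= −94.97 dBm → −95.0 dBm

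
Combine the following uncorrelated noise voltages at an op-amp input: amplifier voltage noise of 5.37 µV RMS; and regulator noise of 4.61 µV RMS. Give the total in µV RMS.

7.08 µV

Uncorrelated sources add in power (mean-square): V_tot = √(ΣV_i²)
V_tot = √[(5.37×10⁻⁶)² + (4.61×10⁻⁶)²] = 7.08×10⁻⁶ V = 7.08 µV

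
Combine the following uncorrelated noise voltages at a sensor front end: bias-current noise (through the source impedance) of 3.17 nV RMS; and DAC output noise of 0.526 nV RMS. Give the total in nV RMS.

3.21 nV

Uncorrelated sources add in power (mean-square): V_tot = √(ΣV_i²)
V_tot = √[(3.17×10⁻⁹)² + (5.26×10⁻¹⁰)²] = 3.21×10⁻⁹ V = 3.21 nV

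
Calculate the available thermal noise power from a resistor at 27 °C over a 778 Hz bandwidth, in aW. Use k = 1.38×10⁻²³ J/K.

3.22 aW

T = 27 °C + 273.15 = 300.15 K
P_n = kTB = 1.38×10⁻²³ × 300.15 × 7.78×10² = 3.22×10⁻¹⁸ W = 3.22 aW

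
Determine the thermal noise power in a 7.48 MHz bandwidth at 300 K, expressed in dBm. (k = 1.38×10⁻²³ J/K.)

P_n = kTB = 1.38×10⁻²³ × 300 × 7.48×10⁶ = 3.10×10⁻¹⁴ W
In dBm: 10 log₁₀(3.10×10⁻¹⁴ / 10⁻³) = −105.1 dBm

−105.1 dBm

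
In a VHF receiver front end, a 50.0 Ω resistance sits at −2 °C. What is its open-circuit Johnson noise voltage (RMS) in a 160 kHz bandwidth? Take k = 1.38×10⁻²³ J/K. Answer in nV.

346 nV

T = −2 °C + 273.15 = 271.15 K
V_n = √(4kTRB)
4kTRB = 4 × 1.38×10⁻²³ × 271.15 × 5.00×10¹ × 1.60×10⁵ = 1.20×10⁻¹³ V²
V_n = √(1.20×10⁻¹³) = 3.46×10⁻⁷ V = 346 nV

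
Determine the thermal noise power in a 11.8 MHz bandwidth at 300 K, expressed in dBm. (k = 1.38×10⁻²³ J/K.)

−103.1 dBm

P_n = kTB = 1.38×10⁻²³ × 300 × 1.18×10⁷ = 4.89×10⁻¹⁴ W
In dBm: 10 log₁₀(4.89×10⁻¹⁴ / 10⁻³) = −103.1 dBm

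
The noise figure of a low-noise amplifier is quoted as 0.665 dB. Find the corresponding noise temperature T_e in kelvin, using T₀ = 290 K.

F = 10^(0.665/10) = 1.16547
T_e = (F − 1)·T₀ = (1.16547 − 1) × 290 = 48.0 K

48.0 K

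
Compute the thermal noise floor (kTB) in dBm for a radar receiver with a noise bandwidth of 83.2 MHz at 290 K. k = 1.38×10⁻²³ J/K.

P_n = kTB = 1.38×10⁻²³ × 290 × 8.32×10⁷ = 3.33×10⁻¹³ W
In dBm: 10 log₁₀(3.33×10⁻¹³ / 10⁻³) = −94.8 dBm

−94.8 dBm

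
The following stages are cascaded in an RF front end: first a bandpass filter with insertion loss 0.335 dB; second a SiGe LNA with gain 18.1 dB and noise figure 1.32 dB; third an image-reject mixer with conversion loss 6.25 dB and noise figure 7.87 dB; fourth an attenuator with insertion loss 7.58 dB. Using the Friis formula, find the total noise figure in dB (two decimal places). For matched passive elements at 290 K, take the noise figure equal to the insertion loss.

Convert to linear (a loss of L dB is a gain of −L dB): F_i = 10^(NF_i/10), G_i = 10^(G_i,dB/10)
  Stage 1: F_1 = 10^(0.335/10) = 1.080, G_1 = 10^(−0.335/10) = 0.9258
  Stage 2: F_2 = 10^(1.32/10) = 1.355, G_2 = 10^(18.1/10) = 64.57
  Stage 3: F_3 = 10^(7.87/10) = 6.124, G_3 = 10^(−6.25/10) = 0.2371
  Stage 4: F_4 = 10^(7.58/10) = 5.728, G_4 = 10^(−7.58/10) = 0.1746
Friis cascade:
  F = 1.080 + (1.355 − 1)/0.9258 + (6.124 − 1)/59.77 + (5.728 − 1)/14.17 = 1.883
NF = 10 log₁₀(1.883) = 2.75 dB

2.75 dB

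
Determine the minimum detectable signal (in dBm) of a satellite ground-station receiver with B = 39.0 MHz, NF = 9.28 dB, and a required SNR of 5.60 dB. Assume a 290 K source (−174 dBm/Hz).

−83.2 dBm

Sensitivity = −174 + 10 log₁₀(B) + NF + SNR_min
= −174 + 75.91 + 9.28 + 5.60
= −83.21 dBm → −83.2 dBm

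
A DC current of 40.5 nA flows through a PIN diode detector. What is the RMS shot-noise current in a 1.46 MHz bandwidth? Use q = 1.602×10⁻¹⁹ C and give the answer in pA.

I_n = √(2qI·B)
2qI·B = 2 × 1.602×10⁻¹⁹ × 4.05×10⁻⁸ × 1.46×10⁶ = 1.89×10⁻²⁰ A²
I_n = √(1.89×10⁻²⁰) = 1.38×10⁻¹⁰ A = 138 pA

138 pA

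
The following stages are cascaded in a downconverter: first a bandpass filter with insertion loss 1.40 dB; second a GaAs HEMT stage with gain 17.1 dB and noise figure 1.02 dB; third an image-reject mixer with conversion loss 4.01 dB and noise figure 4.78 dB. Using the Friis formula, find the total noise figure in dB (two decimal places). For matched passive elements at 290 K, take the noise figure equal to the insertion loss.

2.55 dB

Convert to linear (a loss of L dB is a gain of −L dB): F_i = 10^(NF_i/10), G_i = 10^(G_i,dB/10)
  Stage 1: F_1 = 10^(1.40/10) = 1.380, G_1 = 10^(−1.40/10) = 0.7244
  Stage 2: F_2 = 10^(1.02/10) = 1.265, G_2 = 10^(17.1/10) = 51.29
  Stage 3: F_3 = 10^(4.78/10) = 3.006, G_3 = 10^(−4.01/10) = 0.3972
Friis cascade:
  F = 1.380 + (1.265 − 1)/0.7244 + (3.006 − 1)/37.15 = 1.800
NF = 10 log₁₀(1.800) = 2.55 dB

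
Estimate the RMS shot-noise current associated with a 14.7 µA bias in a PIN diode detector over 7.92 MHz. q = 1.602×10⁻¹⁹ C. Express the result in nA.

I_n = √(2qI·B)
2qI·B = 2 × 1.602×10⁻¹⁹ × 1.47×10⁻⁵ × 7.92×10⁶ = 3.73×10⁻¹⁷ A²
I_n = √(3.73×10⁻¹⁷) = 6.11×10⁻⁹ A = 6.11 nA

6.11 nA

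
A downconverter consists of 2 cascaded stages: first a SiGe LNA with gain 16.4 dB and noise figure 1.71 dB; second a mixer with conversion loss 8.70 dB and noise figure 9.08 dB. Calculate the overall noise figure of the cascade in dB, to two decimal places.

Convert to linear (a loss of L dB is a gain of −L dB): F_i = 10^(NF_i/10), G_i = 10^(G_i,dB/10)
  Stage 1: F_1 = 10^(1.71/10) = 1.483, G_1 = 10^(16.4/10) = 43.65
  Stage 2: F_2 = 10^(9.08/10) = 8.091, G_2 = 10^(−8.70/10) = 0.1349
Friis cascade:
  F = 1.483 + (8.091 − 1)/43.65 = 1.645
NF = 10 log₁₀(1.645) = 2.16 dB

2.16 dB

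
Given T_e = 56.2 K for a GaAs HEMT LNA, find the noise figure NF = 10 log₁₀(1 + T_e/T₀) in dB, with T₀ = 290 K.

F = 1 + T_e/T₀ = 1 + 56.2/290 = 1.19379
NF = 10 log₁₀(1.19379) = 0.769 dB

0.769 dB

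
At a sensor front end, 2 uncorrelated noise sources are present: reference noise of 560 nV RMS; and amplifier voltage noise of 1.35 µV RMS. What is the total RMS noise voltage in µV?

1.46 µV

Uncorrelated sources add in power (mean-square): V_tot = √(ΣV_i²)
V_tot = √[(5.60×10⁻⁷)² + (1.35×10⁻⁶)²] = 1.46×10⁻⁶ V = 1.46 µV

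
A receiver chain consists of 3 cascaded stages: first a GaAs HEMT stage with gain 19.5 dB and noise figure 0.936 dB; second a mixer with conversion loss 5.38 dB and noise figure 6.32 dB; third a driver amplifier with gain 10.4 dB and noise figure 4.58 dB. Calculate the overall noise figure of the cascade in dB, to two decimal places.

Convert to linear (a loss of L dB is a gain of −L dB): F_i = 10^(NF_i/10), G_i = 10^(G_i,dB/10)
  Stage 1: F_1 = 10^(0.936/10) = 1.241, G_1 = 10^(19.5/10) = 89.13
  Stage 2: F_2 = 10^(6.32/10) = 4.285, G_2 = 10^(−5.38/10) = 0.2897
  Stage 3: F_3 = 10^(4.58/10) = 2.871, G_3 = 10^(10.4/10) = 10.96
Friis cascade:
  F = 1.241 + (4.285 − 1)/89.13 + (2.871 − 1)/25.82 = 1.350
NF = 10 log₁₀(1.350) = 1.30 dB

1.30 dB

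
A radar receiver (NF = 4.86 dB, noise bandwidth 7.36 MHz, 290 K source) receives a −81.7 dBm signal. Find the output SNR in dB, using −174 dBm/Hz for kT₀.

18.8 dB

Noise floor: N = −174 + 10 log₁₀(B) + NF
10 log₁₀(7.36×10⁶) = 68.67 dB
N = −174 + 68.67 + 4.86 = −100.47 dBm
SNR = P_sig − N = −81.7 − (−100.47) = 18.77 dB → 18.8 dB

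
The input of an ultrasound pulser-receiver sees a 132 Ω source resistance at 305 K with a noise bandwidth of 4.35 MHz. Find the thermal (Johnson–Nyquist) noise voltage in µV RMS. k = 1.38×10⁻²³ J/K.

V_n = √(4kTRB)
4kTRB = 4 × 1.38×10⁻²³ × 305 × 1.32×10² × 4.35×10⁶ = 9.67×10⁻¹² V²
V_n = √(9.67×10⁻¹²) = 3.11×10⁻⁶ V = 3.11 µV

3.11 µV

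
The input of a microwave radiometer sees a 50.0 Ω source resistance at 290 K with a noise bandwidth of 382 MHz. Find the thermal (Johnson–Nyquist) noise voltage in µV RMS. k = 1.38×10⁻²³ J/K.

V_n = √(4kTRB)
4kTRB = 4 × 1.38×10⁻²³ × 290 × 5.00×10¹ × 3.82×10⁸ = 3.06×10⁻¹⁰ V²
V_n = √(3.06×10⁻¹⁰) = 1.75×10⁻⁵ V = 17.5 µV

17.5 µV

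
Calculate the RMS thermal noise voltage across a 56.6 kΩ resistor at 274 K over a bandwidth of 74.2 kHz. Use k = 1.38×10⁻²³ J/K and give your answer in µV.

7.97 µV

V_n = √(4kTRB)
4kTRB = 4 × 1.38×10⁻²³ × 274 × 5.66×10⁴ × 7.42×10⁴ = 6.35×10⁻¹¹ V²
V_n = √(6.35×10⁻¹¹) = 7.97×10⁻⁶ V = 7.97 µV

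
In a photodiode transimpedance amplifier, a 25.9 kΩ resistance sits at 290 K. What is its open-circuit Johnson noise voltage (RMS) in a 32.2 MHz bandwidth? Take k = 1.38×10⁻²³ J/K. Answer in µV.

V_n = √(4kTRB)
4kTRB = 4 × 1.38×10⁻²³ × 290 × 2.59×10⁴ × 3.22×10⁷ = 1.34×10⁻⁸ V²
V_n = √(1.34×10⁻⁸) = 1.16×10⁻⁴ V = 116 µV

116 µV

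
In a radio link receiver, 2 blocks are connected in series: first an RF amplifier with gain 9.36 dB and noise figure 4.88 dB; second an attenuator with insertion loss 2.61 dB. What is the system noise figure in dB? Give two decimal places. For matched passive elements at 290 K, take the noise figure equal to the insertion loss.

Convert to linear (a loss of L dB is a gain of −L dB): F_i = 10^(NF_i/10), G_i = 10^(G_i,dB/10)
  Stage 1: F_1 = 10^(4.88/10) = 3.076, G_1 = 10^(9.36/10) = 8.630
  Stage 2: F_2 = 10^(2.61/10) = 1.824, G_2 = 10^(−2.61/10) = 0.5483
Friis cascade:
  F = 3.076 + (1.824 − 1)/8.630 = 3.172
NF = 10 log₁₀(3.172) = 5.01 dB

5.01 dB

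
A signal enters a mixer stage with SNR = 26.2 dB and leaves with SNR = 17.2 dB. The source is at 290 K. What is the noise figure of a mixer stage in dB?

NF (dB) = SNR_in(dB) − SNR_out(dB) when the source is at T₀
NF = 26.2 − 17.2 = 9.0 dB

9.0 dB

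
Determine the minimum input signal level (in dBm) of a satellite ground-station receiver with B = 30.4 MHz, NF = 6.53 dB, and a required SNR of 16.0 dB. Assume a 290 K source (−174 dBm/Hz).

Sensitivity = −174 + 10 log₁₀(B) + NF + SNR_min
= −174 + 74.83 + 6.53 + 16.0
= −76.64 dBm → −76.6 dBm

−76.6 dBm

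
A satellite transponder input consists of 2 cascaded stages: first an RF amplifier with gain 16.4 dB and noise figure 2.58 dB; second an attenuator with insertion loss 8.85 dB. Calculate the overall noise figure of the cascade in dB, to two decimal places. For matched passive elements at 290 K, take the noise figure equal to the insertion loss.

2.93 dB

Convert to linear (a loss of L dB is a gain of −L dB): F_i = 10^(NF_i/10), G_i = 10^(G_i,dB/10)
  Stage 1: F_1 = 10^(2.58/10) = 1.811, G_1 = 10^(16.4/10) = 43.65
  Stage 2: F_2 = 10^(8.85/10) = 7.674, G_2 = 10^(−8.85/10) = 0.1303
Friis cascade:
  F = 1.811 + (7.674 − 1)/43.65 = 1.964
NF = 10 log₁₀(1.964) = 2.93 dB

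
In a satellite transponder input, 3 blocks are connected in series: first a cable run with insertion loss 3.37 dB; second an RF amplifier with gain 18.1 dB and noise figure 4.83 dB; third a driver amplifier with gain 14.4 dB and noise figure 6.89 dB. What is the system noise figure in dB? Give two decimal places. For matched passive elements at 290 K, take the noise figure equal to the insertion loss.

Convert to linear (a loss of L dB is a gain of −L dB): F_i = 10^(NF_i/10), G_i = 10^(G_i,dB/10)
  Stage 1: F_1 = 10^(3.37/10) = 2.173, G_1 = 10^(−3.37/10) = 0.4603
  Stage 2: F_2 = 10^(4.83/10) = 3.041, G_2 = 10^(18.1/10) = 64.57
  Stage 3: F_3 = 10^(6.89/10) = 4.887, G_3 = 10^(14.4/10) = 27.54
Friis cascade:
  F = 2.173 + (3.041 − 1)/0.4603 + (4.887 − 1)/29.72 = 6.738
NF = 10 log₁₀(6.738) = 8.29 dB

8.29 dB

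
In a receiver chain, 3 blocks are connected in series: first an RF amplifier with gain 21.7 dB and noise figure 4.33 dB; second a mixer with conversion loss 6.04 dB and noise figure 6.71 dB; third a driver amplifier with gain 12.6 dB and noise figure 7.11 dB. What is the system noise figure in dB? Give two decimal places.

Convert to linear (a loss of L dB is a gain of −L dB): F_i = 10^(NF_i/10), G_i = 10^(G_i,dB/10)
  Stage 1: F_1 = 10^(4.33/10) = 2.710, G_1 = 10^(21.7/10) = 147.9
  Stage 2: F_2 = 10^(6.71/10) = 4.688, G_2 = 10^(−6.04/10) = 0.2489
  Stage 3: F_3 = 10^(7.11/10) = 5.140, G_3 = 10^(12.6/10) = 18.20
Friis cascade:
  F = 2.710 + (4.688 − 1)/147.9 + (5.140 − 1)/36.81 = 2.848
NF = 10 log₁₀(2.848) = 4.54 dB

4.54 dB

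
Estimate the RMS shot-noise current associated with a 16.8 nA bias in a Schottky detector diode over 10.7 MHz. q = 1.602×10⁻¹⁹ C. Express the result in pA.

I_n = √(2qI·B)
2qI·B = 2 × 1.602×10⁻¹⁹ × 1.68×10⁻⁸ × 1.07×10⁷ = 5.76×10⁻²⁰ A²
I_n = √(5.76×10⁻²⁰) = 2.40×10⁻¹⁰ A = 240 pA

240 pA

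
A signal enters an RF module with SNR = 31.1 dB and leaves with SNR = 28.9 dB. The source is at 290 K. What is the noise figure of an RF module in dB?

2.2 dB

NF (dB) = SNR_in(dB) − SNR_out(dB) when the source is at T₀
NF = 31.1 − 28.9 = 2.2 dB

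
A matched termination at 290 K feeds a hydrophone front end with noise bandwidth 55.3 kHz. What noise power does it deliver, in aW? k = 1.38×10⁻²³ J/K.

221 aW

P_n = kTB = 1.38×10⁻²³ × 290 × 5.53×10⁴ = 2.21×10⁻¹⁶ W = 221 aW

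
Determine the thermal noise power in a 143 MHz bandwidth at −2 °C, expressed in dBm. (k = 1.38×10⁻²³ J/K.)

−92.7 dBm

T = −2 °C + 273.15 = 271.15 K
P_n = kTB = 1.38×10⁻²³ × 271.15 × 1.43×10⁸ = 5.35×10⁻¹³ W
In dBm: 10 log₁₀(5.35×10⁻¹³ / 10⁻³) = −92.7 dBm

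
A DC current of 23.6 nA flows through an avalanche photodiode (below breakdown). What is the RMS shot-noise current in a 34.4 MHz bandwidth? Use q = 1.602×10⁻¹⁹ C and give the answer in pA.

510 pA

I_n = √(2qI·B)
2qI·B = 2 × 1.602×10⁻¹⁹ × 2.36×10⁻⁸ × 3.44×10⁷ = 2.60×10⁻¹⁹ A²
I_n = √(2.60×10⁻¹⁹) = 5.10×10⁻¹⁰ A = 510 pA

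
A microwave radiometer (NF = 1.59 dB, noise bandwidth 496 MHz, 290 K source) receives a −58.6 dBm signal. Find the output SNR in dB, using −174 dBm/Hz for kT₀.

26.9 dB

Noise floor: N = −174 + 10 log₁₀(B) + NF
10 log₁₀(4.96×10⁸) = 86.95 dB
N = −174 + 86.95 + 1.59 = −85.46 dBm
SNR = P_sig − N = −58.6 − (−85.46) = 26.86 dB → 26.9 dB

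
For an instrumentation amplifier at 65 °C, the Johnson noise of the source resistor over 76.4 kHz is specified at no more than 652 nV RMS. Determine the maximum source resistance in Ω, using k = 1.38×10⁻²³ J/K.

298 Ω

T = 65 °C + 273.15 = 338.15 K
Johnson–Nyquist: V_n = √(4kTRB) ⇒ R = V_n² / (4kTB)
4kTB = 4 × 1.38×10⁻²³ × 338.15 × 7.64×10⁴ = 1.43×10⁻¹⁵
R = (6.52×10⁻⁷)² / 1.43×10⁻¹⁵ = 2.98×10² Ω = 298 Ω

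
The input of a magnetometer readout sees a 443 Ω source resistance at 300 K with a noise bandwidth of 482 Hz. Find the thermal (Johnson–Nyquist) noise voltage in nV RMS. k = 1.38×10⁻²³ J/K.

59.5 nV

V_n = √(4kTRB)
4kTRB = 4 × 1.38×10⁻²³ × 300 × 4.43×10² × 4.82×10² = 3.54×10⁻¹⁵ V²
V_n = √(3.54×10⁻¹⁵) = 5.95×10⁻⁸ V = 59.5 nV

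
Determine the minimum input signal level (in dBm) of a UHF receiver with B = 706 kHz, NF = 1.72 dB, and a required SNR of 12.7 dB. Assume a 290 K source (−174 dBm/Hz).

Sensitivity = −174 + 10 log₁₀(B) + NF + SNR_min
= −174 + 58.49 + 1.72 + 12.7
= −101.09 dBm → −101.1 dBm

−101.1 dBm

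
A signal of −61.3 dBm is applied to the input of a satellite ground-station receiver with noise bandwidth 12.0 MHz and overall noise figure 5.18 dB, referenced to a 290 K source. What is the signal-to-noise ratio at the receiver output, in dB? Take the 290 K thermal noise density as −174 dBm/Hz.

36.7 dB

Noise floor: N = −174 + 10 log₁₀(B) + NF
10 log₁₀(1.20×10⁷) = 70.79 dB
N = −174 + 70.79 + 5.18 = −98.03 dBm
SNR = P_sig − N = −61.3 − (−98.03) = 36.73 dB → 36.7 dB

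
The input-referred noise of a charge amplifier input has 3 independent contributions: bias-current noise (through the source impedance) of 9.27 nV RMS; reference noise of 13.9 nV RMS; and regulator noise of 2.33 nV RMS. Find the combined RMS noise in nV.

Uncorrelated sources add in power (mean-square): V_tot = √(ΣV_i²)
V_tot = √[(9.27×10⁻⁹)² + (1.39×10⁻⁸)² + (2.33×10⁻⁹)²] = 1.69×10⁻⁸ V = 16.9 nV

16.9 nV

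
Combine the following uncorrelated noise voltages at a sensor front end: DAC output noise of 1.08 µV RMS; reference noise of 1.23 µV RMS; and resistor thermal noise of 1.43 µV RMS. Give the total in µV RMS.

2.17 µV

Uncorrelated sources add in power (mean-square): V_tot = √(ΣV_i²)
V_tot = √[(1.08×10⁻⁶)² + (1.23×10⁻⁶)² + (1.43×10⁻⁶)²] = 2.17×10⁻⁶ V = 2.17 µV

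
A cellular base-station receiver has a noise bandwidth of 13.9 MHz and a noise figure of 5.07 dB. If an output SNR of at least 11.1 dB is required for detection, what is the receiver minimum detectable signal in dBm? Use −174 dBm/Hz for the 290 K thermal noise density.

−86.4 dBm

Sensitivity = −174 + 10 log₁₀(B) + NF + SNR_min
= −174 + 71.43 + 5.07 + 11.1
= −86.40 dBm → −86.4 dBm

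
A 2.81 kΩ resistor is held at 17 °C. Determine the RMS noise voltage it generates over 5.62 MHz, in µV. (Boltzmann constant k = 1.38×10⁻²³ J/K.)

T = 17 °C + 273.15 = 290.15 K
V_n = √(4kTRB)
4kTRB = 4 × 1.38×10⁻²³ × 290.15 × 2.81×10³ × 5.62×10⁶ = 2.53×10⁻¹⁰ V²
V_n = √(2.53×10⁻¹⁰) = 1.59×10⁻⁵ V = 15.9 µV

15.9 µV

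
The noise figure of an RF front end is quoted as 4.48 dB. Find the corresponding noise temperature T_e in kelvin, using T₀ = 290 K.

F = 10^(4.48/10) = 2.80543
T_e = (F − 1)·T₀ = (2.80543 − 1) × 290 = 524 K

524 K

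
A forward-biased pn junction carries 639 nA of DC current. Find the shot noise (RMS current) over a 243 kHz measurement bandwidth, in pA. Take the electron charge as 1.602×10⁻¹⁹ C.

223 pA

I_n = √(2qI·B)
2qI·B = 2 × 1.602×10⁻¹⁹ × 6.39×10⁻⁷ × 2.43×10⁵ = 4.98×10⁻²⁰ A²
I_n = √(4.98×10⁻²⁰) = 2.23×10⁻¹⁰ A = 223 pA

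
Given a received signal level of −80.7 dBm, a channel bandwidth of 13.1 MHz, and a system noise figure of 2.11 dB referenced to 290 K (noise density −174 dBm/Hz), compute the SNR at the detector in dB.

Noise floor: N = −174 + 10 log₁₀(B) + NF
10 log₁₀(1.31×10⁷) = 71.17 dB
N = −174 + 71.17 + 2.11 = −100.72 dBm
SNR = P_sig − N = −80.7 − (−100.72) = 20.02 dB → 20.0 dB

20.0 dB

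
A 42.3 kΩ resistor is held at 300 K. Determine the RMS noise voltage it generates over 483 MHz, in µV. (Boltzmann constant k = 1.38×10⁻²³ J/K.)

582 µV

V_n = √(4kTRB)
4kTRB = 4 × 1.38×10⁻²³ × 300 × 4.23×10⁴ × 4.83×10⁸ = 3.38×10⁻⁷ V²
V_n = √(3.38×10⁻⁷) = 5.82×10⁻⁴ V = 582 µV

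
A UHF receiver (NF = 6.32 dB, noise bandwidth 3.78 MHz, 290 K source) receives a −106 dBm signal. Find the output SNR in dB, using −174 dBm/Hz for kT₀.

−4.1 dB

Noise floor: N = −174 + 10 log₁₀(B) + NF
10 log₁₀(3.78×10⁶) = 65.77 dB
N = −174 + 65.77 + 6.32 = −101.91 dBm
SNR = P_sig − N = −106 − (−101.91) = −4.09 dB → −4.1 dB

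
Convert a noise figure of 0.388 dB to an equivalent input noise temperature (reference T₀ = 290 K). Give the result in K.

F = 10^(0.388/10) = 1.09345
T_e = (F − 1)·T₀ = (1.09345 − 1) × 290 = 27.1 K

27.1 K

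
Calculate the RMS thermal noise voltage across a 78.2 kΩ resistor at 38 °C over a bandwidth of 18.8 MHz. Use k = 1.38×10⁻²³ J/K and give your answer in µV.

159 µV

T = 38 °C + 273.15 = 311.15 K
V_n = √(4kTRB)
4kTRB = 4 × 1.38×10⁻²³ × 311.15 × 7.82×10⁴ × 1.88×10⁷ = 2.53×10⁻⁸ V²
V_n = √(2.53×10⁻⁸) = 1.59×10⁻⁴ V = 159 µV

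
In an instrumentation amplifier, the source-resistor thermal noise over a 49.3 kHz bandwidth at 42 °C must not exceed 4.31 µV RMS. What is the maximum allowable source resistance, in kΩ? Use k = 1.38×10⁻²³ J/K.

21.7 kΩ

T = 42 °C + 273.15 = 315.15 K
Johnson–Nyquist: V_n = √(4kTRB) ⇒ R = V_n² / (4kTB)
4kTB = 4 × 1.38×10⁻²³ × 315.15 × 4.93×10⁴ = 8.58×10⁻¹⁶
R = (4.31×10⁻⁶)² / 8.58×10⁻¹⁶ = 2.17×10⁴ Ω = 21.7 kΩ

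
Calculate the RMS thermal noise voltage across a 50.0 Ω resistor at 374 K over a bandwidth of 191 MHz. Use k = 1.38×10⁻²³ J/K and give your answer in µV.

14.0 µV

V_n = √(4kTRB)
4kTRB = 4 × 1.38×10⁻²³ × 374 × 5.00×10¹ × 1.91×10⁸ = 1.97×10⁻¹⁰ V²
V_n = √(1.97×10⁻¹⁰) = 1.40×10⁻⁵ V = 14.0 µV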